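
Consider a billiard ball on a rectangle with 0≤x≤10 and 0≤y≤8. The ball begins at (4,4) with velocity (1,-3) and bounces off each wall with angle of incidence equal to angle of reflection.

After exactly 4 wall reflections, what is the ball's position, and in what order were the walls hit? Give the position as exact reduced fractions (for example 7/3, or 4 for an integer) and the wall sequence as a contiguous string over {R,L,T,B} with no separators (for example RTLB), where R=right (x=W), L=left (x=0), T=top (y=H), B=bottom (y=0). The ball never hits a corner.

1. t=4/3 → B at (16/3,0); v=(1,3)
2. t=8/3 → T at (8,8); v=(1,-3)
3. t=2 → R at (10,2); v=(-1,-3)
4. t=2/3 → B at (28/3,0); v=(-1,3)

Final position: (28/3,0)
Wall sequence: BTRB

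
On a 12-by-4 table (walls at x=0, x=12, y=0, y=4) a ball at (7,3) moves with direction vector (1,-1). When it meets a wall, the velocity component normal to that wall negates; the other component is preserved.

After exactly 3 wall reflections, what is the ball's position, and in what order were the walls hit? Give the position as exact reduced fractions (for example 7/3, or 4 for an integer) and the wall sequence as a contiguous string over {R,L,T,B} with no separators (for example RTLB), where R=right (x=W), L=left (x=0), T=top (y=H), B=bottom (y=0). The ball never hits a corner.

1. t=3 → B at (10,0); v=(1,1)
2. t=2 → R at (12,2); v=(-1,1)
3. t=2 → T at (10,4); v=(-1,-1)

Final position: (10,4)
Wall sequence: BRT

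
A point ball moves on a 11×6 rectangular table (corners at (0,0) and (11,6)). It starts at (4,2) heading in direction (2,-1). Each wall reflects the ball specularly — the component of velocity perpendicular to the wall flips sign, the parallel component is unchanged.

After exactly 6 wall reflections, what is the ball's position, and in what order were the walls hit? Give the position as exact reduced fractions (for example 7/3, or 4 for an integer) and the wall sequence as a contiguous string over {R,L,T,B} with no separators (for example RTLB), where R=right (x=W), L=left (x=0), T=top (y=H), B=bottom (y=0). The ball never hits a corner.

Final position: (11,1/2)
Wall sequence: BRTLBR

1. t=2 → B at (8,0); v=(2,1)
2. t=3/2 → R at (11,3/2); v=(-2,1)
3. t=9/2 → T at (2,6); v=(-2,-1)
4. t=1 → L at (0,5); v=(2,-1)
5. t=5 → B at (10,0); v=(2,1)
6. t=1/2 → R at (11,1/2); v=(-2,1)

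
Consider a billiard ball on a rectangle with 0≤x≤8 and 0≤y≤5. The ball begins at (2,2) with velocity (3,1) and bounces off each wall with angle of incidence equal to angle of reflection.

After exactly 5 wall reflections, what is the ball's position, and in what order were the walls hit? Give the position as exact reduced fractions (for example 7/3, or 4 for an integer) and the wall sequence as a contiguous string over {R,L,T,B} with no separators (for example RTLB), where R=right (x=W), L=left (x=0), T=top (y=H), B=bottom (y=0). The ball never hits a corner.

Final position: (6,0)
Wall sequence: RTLRB

1. t=2 → R at (8,4); v=(-3,1)
2. t=1 → T at (5,5); v=(-3,-1)
3. t=5/3 → L at (0,10/3); v=(3,-1)
4. t=8/3 → R at (8,2/3); v=(-3,-1)
5. t=2/3 → B at (6,0); v=(-3,1)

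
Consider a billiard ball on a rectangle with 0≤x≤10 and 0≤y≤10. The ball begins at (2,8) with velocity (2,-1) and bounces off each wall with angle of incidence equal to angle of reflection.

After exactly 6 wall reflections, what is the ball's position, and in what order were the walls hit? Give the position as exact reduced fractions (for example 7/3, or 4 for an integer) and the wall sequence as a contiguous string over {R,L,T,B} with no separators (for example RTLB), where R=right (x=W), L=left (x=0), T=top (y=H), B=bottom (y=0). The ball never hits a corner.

Final position: (0,9)
Wall sequence: RBLRTL

1. t=4 → R at (10,4); v=(-2,-1)
2. t=4 → B at (2,0); v=(-2,1)
3. t=1 → L at (0,1); v=(2,1)
4. t=5 → R at (10,6); v=(-2,1)
5. t=4 → T at (2,10); v=(-2,-1)
6. t=1 → L at (0,9); v=(2,-1)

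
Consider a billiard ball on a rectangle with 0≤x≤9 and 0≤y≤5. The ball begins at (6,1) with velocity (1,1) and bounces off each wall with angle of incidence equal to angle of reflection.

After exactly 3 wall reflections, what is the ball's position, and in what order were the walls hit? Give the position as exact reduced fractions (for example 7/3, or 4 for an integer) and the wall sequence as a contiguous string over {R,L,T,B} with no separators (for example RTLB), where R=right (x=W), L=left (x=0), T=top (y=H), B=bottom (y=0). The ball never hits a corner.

Final position: (3,0)
Wall sequence: RTB

1. t=3 → R at (9,4); v=(-1,1)
2. t=1 → T at (8,5); v=(-1,-1)
3. t=5 → B at (3,0); v=(-1,1)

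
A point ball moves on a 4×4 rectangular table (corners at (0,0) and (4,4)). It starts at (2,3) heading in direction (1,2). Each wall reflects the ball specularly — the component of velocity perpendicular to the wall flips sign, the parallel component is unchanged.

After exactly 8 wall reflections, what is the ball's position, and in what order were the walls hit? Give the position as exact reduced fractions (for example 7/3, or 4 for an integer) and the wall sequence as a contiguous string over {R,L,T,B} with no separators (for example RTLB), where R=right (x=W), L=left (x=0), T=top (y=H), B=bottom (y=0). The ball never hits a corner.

Final position: (4,1)
Wall sequence: TRBTLBTR

1. t=1/2 → T at (5/2,4); v=(1,-2)
2. t=3/2 → R at (4,1); v=(-1,-2)
3. t=1/2 → B at (7/2,0); v=(-1,2)
4. t=2 → T at (3/2,4); v=(-1,-2)
5. t=3/2 → L at (0,1); v=(1,-2)
6. t=1/2 → B at (1/2,0); v=(1,2)
7. t=2 → T at (5/2,4); v=(1,-2)
8. t=3/2 → R at (4,1); v=(-1,-2)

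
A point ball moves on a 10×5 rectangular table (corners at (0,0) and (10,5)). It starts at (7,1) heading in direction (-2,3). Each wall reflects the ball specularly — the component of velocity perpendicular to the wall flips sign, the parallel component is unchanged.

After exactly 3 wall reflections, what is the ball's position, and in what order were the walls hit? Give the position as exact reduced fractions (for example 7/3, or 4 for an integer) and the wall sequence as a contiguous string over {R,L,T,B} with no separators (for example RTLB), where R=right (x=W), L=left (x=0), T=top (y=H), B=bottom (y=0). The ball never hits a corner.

1. t=4/3 → T at (13/3,5); v=(-2,-3)
2. t=5/3 → B at (1,0); v=(-2,3)
3. t=1/2 → L at (0,3/2); v=(2,3)

Final position: (0,3/2)
Wall sequence: TBL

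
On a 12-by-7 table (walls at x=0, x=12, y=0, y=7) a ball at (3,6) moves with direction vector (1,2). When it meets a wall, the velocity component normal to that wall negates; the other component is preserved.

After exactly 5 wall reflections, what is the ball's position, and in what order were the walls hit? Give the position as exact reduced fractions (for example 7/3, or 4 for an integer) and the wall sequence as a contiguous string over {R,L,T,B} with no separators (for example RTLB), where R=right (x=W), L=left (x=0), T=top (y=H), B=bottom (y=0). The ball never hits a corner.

Final position: (10,0)
Wall sequence: TBTRB

1. t=1/2 → T at (7/2,7); v=(1,-2)
2. t=7/2 → B at (7,0); v=(1,2)
3. t=7/2 → T at (21/2,7); v=(1,-2)
4. t=3/2 → R at (12,4); v=(-1,-2)
5. t=2 → B at (10,0); v=(-1,2)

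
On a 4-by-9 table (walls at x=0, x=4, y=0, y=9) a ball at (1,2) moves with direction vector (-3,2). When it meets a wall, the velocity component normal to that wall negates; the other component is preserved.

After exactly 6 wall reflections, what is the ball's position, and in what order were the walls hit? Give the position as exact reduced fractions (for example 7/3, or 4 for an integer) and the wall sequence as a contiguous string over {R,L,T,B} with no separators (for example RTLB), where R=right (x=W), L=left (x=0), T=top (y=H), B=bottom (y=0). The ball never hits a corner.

Final position: (0,14/3)
Wall sequence: LRLTRL

1. t=1/3 → L at (0,8/3); v=(3,2)
2. t=4/3 → R at (4,16/3); v=(-3,2)
3. t=4/3 → L at (0,8); v=(3,2)
4. t=1/2 → T at (3/2,9); v=(3,-2)
5. t=5/6 → R at (4,22/3); v=(-3,-2)
6. t=4/3 → L at (0,14/3); v=(3,-2)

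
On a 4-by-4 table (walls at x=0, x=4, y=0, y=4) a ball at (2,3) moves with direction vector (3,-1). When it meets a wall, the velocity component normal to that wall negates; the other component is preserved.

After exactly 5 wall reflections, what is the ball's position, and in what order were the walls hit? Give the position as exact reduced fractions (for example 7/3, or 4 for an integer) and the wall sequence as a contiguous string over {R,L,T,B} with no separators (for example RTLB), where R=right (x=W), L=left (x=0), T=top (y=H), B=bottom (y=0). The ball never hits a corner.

1. t=2/3 → R at (4,7/3); v=(-3,-1)
2. t=4/3 → L at (0,1); v=(3,-1)
3. t=1 → B at (3,0); v=(3,1)
4. t=1/3 → R at (4,1/3); v=(-3,1)
5. t=4/3 → L at (0,5/3); v=(3,1)

Final position: (0,5/3)
Wall sequence: RLBRL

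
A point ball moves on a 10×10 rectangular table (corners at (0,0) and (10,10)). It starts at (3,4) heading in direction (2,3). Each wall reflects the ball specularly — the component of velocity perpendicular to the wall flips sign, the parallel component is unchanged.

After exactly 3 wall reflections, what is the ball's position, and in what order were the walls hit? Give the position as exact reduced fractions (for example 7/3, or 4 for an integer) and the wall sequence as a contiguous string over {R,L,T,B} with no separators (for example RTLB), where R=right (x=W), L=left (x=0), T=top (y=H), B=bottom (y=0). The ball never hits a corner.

1. t=2 → T at (7,10); v=(2,-3)
2. t=3/2 → R at (10,11/2); v=(-2,-3)
3. t=11/6 → B at (19/3,0); v=(-2,3)

Final position: (19/3,0)
Wall sequence: TRB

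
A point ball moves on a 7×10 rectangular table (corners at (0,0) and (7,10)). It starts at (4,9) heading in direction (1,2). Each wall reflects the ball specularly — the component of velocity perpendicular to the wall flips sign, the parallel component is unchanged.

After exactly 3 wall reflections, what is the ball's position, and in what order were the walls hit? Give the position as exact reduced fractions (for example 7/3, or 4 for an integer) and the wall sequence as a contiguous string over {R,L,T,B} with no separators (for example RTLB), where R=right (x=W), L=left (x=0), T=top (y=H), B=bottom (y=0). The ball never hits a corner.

1. t=1/2 → T at (9/2,10); v=(1,-2)
2. t=5/2 → R at (7,5); v=(-1,-2)
3. t=5/2 → B at (9/2,0); v=(-1,2)

Final position: (9/2,0)
Wall sequence: TRB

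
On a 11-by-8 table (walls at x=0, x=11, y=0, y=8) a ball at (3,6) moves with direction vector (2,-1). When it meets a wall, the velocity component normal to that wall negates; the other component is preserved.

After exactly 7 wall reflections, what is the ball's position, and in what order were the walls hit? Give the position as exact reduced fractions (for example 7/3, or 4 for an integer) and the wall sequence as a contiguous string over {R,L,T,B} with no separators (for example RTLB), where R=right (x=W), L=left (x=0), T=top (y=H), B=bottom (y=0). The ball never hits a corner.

Final position: (3,0)
Wall sequence: RBLTRLB

1. t=4 → R at (11,2); v=(-2,-1)
2. t=2 → B at (7,0); v=(-2,1)
3. t=7/2 → L at (0,7/2); v=(2,1)
4. t=9/2 → T at (9,8); v=(2,-1)
5. t=1 → R at (11,7); v=(-2,-1)
6. t=11/2 → L at (0,3/2); v=(2,-1)
7. t=3/2 → B at (3,0); v=(2,1)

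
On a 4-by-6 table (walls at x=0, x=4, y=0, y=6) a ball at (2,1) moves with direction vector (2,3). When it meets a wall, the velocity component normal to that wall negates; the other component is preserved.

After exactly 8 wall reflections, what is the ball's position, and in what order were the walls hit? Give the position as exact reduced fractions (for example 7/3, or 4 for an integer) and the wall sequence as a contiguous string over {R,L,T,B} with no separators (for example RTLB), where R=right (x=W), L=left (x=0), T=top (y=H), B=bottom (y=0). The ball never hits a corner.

Final position: (4/3,0)
Wall sequence: RTLBRTLB

1. t=1 → R at (4,4); v=(-2,3)
2. t=2/3 → T at (8/3,6); v=(-2,-3)
3. t=4/3 → L at (0,2); v=(2,-3)
4. t=2/3 → B at (4/3,0); v=(2,3)
5. t=4/3 → R at (4,4); v=(-2,3)
6. t=2/3 → T at (8/3,6); v=(-2,-3)
7. t=4/3 → L at (0,2); v=(2,-3)
8. t=2/3 → B at (4/3,0); v=(2,3)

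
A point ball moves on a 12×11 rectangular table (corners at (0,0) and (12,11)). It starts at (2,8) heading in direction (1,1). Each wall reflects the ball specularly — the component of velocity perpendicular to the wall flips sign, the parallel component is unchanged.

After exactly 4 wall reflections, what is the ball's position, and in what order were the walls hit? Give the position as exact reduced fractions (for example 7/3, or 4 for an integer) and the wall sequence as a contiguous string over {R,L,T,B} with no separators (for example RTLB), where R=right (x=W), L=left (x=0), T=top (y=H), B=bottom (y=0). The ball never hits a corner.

Final position: (0,8)
Wall sequence: TRBL

1. t=3 → T at (5,11); v=(1,-1)
2. t=7 → R at (12,4); v=(-1,-1)
3. t=4 → B at (8,0); v=(-1,1)
4. t=8 → L at (0,8); v=(1,1)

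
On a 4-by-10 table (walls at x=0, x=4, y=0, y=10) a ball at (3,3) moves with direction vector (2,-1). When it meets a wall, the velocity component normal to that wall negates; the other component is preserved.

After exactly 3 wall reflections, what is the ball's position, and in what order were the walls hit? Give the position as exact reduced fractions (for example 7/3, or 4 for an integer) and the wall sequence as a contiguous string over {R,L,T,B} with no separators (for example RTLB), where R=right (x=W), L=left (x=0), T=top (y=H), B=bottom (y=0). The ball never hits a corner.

Final position: (1,0)
Wall sequence: RLB

1. t=1/2 → R at (4,5/2); v=(-2,-1)
2. t=2 → L at (0,1/2); v=(2,-1)
3. t=1/2 → B at (1,0); v=(2,1)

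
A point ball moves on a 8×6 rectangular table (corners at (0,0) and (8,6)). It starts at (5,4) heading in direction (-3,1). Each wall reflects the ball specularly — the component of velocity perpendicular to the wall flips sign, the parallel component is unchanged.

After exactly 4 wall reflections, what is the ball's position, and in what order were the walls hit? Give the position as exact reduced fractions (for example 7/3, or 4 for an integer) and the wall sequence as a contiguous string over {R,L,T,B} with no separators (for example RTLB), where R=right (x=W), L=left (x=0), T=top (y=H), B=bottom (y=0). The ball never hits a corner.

Final position: (0,1)
Wall sequence: LTRL

1. t=5/3 → L at (0,17/3); v=(3,1)
2. t=1/3 → T at (1,6); v=(3,-1)
3. t=7/3 → R at (8,11/3); v=(-3,-1)
4. t=8/3 → L at (0,1); v=(3,-1)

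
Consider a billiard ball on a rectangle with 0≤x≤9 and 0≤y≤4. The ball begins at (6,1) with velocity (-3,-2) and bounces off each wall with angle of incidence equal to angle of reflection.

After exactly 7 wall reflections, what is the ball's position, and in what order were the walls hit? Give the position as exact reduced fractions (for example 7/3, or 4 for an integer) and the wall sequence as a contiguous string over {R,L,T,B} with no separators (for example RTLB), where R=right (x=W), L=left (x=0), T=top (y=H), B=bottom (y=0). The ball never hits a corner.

Final position: (0,1)
Wall sequence: BLTBRTL

1. t=1/2 → B at (9/2,0); v=(-3,2)
2. t=3/2 → L at (0,3); v=(3,2)
3. t=1/2 → T at (3/2,4); v=(3,-2)
4. t=2 → B at (15/2,0); v=(3,2)
5. t=1/2 → R at (9,1); v=(-3,2)
6. t=3/2 → T at (9/2,4); v=(-3,-2)
7. t=3/2 → L at (0,1); v=(3,-2)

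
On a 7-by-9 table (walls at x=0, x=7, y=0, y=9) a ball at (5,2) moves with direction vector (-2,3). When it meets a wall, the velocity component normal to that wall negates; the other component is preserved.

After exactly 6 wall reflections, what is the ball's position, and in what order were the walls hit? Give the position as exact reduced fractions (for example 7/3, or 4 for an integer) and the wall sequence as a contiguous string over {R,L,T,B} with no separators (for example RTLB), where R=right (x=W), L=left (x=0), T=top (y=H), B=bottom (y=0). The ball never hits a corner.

Final position: (0,11/2)
Wall sequence: TLBRTL

1. t=7/3 → T at (1/3,9); v=(-2,-3)
2. t=1/6 → L at (0,17/2); v=(2,-3)
3. t=17/6 → B at (17/3,0); v=(2,3)
4. t=2/3 → R at (7,2); v=(-2,3)
5. t=7/3 → T at (7/3,9); v=(-2,-3)
6. t=7/6 → L at (0,11/2); v=(2,-3)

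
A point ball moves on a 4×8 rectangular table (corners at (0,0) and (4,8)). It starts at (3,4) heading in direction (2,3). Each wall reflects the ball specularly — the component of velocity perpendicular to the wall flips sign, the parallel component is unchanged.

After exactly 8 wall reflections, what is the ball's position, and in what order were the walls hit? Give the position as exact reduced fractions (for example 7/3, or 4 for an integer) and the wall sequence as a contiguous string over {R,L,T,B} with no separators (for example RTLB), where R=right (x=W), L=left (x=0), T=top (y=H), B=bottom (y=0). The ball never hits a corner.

Final position: (4,5/2)
Wall sequence: RTLBRLTR

1. t=1/2 → R at (4,11/2); v=(-2,3)
2. t=5/6 → T at (7/3,8); v=(-2,-3)
3. t=7/6 → L at (0,9/2); v=(2,-3)
4. t=3/2 → B at (3,0); v=(2,3)
5. t=1/2 → R at (4,3/2); v=(-2,3)
6. t=2 → L at (0,15/2); v=(2,3)
7. t=1/6 → T at (1/3,8); v=(2,-3)
8. t=11/6 → R at (4,5/2); v=(-2,-3)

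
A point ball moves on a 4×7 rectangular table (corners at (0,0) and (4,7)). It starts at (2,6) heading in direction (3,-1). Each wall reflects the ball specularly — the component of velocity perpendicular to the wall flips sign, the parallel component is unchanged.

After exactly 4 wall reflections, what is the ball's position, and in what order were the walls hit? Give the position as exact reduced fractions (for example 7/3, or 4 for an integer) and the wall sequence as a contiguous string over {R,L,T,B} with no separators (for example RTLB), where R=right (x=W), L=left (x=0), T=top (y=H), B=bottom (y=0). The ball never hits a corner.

Final position: (0,4/3)
Wall sequence: RLRL

1. t=2/3 → R at (4,16/3); v=(-3,-1)
2. t=4/3 → L at (0,4); v=(3,-1)
3. t=4/3 → R at (4,8/3); v=(-3,-1)
4. t=4/3 → L at (0,4/3); v=(3,-1)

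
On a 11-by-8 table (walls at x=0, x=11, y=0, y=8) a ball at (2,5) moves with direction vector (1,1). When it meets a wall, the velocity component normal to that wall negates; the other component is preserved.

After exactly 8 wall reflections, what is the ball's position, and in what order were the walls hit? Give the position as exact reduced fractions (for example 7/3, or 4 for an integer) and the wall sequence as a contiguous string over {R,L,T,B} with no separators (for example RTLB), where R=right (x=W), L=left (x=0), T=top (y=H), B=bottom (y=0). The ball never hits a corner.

1. t=3 → T at (5,8); v=(1,-1)
2. t=6 → R at (11,2); v=(-1,-1)
3. t=2 → B at (9,0); v=(-1,1)
4. t=8 → T at (1,8); v=(-1,-1)
5. t=1 → L at (0,7); v=(1,-1)
6. t=7 → B at (7,0); v=(1,1)
7. t=4 → R at (11,4); v=(-1,1)
8. t=4 → T at (7,8); v=(-1,-1)

Final position: (7,8)
Wall sequence: TRBTLBRT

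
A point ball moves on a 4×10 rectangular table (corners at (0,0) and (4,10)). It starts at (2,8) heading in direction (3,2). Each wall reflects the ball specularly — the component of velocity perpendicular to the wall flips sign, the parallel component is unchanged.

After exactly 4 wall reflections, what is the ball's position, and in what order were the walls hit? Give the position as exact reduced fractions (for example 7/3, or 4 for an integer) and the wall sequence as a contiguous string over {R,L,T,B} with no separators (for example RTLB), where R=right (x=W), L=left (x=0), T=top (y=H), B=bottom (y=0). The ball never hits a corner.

Final position: (4,16/3)
Wall sequence: RTLR

1. t=2/3 → R at (4,28/3); v=(-3,2)
2. t=1/3 → T at (3,10); v=(-3,-2)
3. t=1 → L at (0,8); v=(3,-2)
4. t=4/3 → R at (4,16/3); v=(-3,-2)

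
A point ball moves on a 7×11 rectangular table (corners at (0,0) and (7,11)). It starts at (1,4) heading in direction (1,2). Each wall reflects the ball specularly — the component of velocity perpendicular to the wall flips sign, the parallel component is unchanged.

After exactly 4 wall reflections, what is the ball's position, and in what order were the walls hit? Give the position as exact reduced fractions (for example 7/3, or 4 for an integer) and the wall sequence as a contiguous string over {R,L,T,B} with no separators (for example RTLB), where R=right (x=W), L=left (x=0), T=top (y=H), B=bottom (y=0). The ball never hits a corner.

1. t=7/2 → T at (9/2,11); v=(1,-2)
2. t=5/2 → R at (7,6); v=(-1,-2)
3. t=3 → B at (4,0); v=(-1,2)
4. t=4 → L at (0,8); v=(1,2)

Final position: (0,8)
Wall sequence: TRBL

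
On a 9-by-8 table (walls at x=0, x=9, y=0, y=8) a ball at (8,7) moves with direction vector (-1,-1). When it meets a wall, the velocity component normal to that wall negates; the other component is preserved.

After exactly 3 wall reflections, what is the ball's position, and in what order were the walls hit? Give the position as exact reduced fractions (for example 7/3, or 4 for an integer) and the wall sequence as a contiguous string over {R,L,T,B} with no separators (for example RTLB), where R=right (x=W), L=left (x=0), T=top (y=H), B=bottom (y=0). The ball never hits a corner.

1. t=7 → B at (1,0); v=(-1,1)
2. t=1 → L at (0,1); v=(1,1)
3. t=7 → T at (7,8); v=(1,-1)

Final position: (7,8)
Wall sequence: BLT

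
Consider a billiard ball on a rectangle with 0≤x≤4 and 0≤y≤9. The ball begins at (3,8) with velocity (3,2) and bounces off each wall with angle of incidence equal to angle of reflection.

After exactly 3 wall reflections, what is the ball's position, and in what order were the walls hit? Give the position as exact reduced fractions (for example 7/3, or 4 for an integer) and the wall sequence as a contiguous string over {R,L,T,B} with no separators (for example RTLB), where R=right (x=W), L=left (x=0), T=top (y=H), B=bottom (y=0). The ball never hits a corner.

Final position: (0,20/3)
Wall sequence: RTL

1. t=1/3 → R at (4,26/3); v=(-3,2)
2. t=1/6 → T at (7/2,9); v=(-3,-2)
3. t=7/6 → L at (0,20/3); v=(3,-2)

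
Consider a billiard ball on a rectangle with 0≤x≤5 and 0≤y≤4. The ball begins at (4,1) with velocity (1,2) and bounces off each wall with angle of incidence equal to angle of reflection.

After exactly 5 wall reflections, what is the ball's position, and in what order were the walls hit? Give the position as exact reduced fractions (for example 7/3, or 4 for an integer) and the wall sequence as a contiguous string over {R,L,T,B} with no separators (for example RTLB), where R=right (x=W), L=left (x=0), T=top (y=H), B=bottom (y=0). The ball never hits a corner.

1. t=1 → R at (5,3); v=(-1,2)
2. t=1/2 → T at (9/2,4); v=(-1,-2)
3. t=2 → B at (5/2,0); v=(-1,2)
4. t=2 → T at (1/2,4); v=(-1,-2)
5. t=1/2 → L at (0,3); v=(1,-2)

Final position: (0,3)
Wall sequence: RTBTL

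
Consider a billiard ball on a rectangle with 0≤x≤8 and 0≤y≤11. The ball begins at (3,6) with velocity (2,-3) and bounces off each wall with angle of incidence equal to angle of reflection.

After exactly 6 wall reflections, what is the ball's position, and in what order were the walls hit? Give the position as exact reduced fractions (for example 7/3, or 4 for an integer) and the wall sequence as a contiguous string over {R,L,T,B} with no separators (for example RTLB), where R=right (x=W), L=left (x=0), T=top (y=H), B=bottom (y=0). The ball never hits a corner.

1. t=2 → B at (7,0); v=(2,3)
2. t=1/2 → R at (8,3/2); v=(-2,3)
3. t=19/6 → T at (5/3,11); v=(-2,-3)
4. t=5/6 → L at (0,17/2); v=(2,-3)
5. t=17/6 → B at (17/3,0); v=(2,3)
6. t=7/6 → R at (8,7/2); v=(-2,3)

Final position: (8,7/2)
Wall sequence: BRTLBR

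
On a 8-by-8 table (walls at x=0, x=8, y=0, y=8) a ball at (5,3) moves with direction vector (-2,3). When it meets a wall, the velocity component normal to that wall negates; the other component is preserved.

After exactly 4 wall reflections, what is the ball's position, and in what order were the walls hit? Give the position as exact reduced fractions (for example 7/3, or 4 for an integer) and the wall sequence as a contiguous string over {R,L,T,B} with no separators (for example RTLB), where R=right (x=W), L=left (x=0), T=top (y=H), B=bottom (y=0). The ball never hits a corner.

1. t=5/3 → T at (5/3,8); v=(-2,-3)
2. t=5/6 → L at (0,11/2); v=(2,-3)
3. t=11/6 → B at (11/3,0); v=(2,3)
4. t=13/6 → R at (8,13/2); v=(-2,3)

Final position: (8,13/2)
Wall sequence: TLBR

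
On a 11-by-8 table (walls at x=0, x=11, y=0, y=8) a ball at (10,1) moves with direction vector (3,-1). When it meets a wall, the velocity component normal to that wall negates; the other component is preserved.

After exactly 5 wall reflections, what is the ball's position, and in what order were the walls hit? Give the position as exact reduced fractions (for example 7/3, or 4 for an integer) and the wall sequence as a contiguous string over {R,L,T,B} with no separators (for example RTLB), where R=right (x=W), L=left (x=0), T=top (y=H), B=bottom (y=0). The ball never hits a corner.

Final position: (7,8)
Wall sequence: RBLRT

1. t=1/3 → R at (11,2/3); v=(-3,-1)
2. t=2/3 → B at (9,0); v=(-3,1)
3. t=3 → L at (0,3); v=(3,1)
4. t=11/3 → R at (11,20/3); v=(-3,1)
5. t=4/3 → T at (7,8); v=(-3,-1)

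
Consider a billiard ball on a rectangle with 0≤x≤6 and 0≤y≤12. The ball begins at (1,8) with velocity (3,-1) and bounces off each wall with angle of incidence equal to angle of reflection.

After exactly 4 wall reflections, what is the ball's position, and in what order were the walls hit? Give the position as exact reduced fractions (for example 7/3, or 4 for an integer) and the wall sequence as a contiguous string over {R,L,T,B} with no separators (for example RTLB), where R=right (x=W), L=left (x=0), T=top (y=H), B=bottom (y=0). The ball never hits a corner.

1. t=5/3 → R at (6,19/3); v=(-3,-1)
2. t=2 → L at (0,13/3); v=(3,-1)
3. t=2 → R at (6,7/3); v=(-3,-1)
4. t=2 → L at (0,1/3); v=(3,-1)

Final position: (0,1/3)
Wall sequence: RLRL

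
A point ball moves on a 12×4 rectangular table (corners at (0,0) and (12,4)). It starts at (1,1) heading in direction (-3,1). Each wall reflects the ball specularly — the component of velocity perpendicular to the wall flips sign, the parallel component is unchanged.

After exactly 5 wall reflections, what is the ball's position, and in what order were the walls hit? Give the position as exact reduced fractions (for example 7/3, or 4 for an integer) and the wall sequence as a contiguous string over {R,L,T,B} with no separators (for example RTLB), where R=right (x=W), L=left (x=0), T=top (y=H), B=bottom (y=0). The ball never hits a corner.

Final position: (0,4/3)
Wall sequence: LTRBL

1. t=1/3 → L at (0,4/3); v=(3,1)
2. t=8/3 → T at (8,4); v=(3,-1)
3. t=4/3 → R at (12,8/3); v=(-3,-1)
4. t=8/3 → B at (4,0); v=(-3,1)
5. t=4/3 → L at (0,4/3); v=(3,1)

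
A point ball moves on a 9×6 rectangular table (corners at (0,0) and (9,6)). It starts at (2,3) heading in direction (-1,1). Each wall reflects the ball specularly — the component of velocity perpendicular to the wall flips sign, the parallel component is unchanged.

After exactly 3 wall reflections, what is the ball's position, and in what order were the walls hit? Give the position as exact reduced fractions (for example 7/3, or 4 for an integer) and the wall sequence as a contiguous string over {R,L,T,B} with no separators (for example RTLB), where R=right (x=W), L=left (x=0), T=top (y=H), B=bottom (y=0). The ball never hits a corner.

1. t=2 → L at (0,5); v=(1,1)
2. t=1 → T at (1,6); v=(1,-1)
3. t=6 → B at (7,0); v=(1,1)

Final position: (7,0)
Wall sequence: LTB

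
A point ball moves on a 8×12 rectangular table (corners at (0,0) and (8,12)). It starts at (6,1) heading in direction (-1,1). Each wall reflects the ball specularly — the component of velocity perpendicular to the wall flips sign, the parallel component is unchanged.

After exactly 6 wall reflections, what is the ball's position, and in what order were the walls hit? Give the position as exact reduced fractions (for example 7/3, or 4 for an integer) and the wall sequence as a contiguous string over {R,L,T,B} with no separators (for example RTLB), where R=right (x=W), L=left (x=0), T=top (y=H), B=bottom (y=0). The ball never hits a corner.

Final position: (8,7)
Wall sequence: LTRLBR

1. t=6 → L at (0,7); v=(1,1)
2. t=5 → T at (5,12); v=(1,-1)
3. t=3 → R at (8,9); v=(-1,-1)
4. t=8 → L at (0,1); v=(1,-1)
5. t=1 → B at (1,0); v=(1,1)
6. t=7 → R at (8,7); v=(-1,1)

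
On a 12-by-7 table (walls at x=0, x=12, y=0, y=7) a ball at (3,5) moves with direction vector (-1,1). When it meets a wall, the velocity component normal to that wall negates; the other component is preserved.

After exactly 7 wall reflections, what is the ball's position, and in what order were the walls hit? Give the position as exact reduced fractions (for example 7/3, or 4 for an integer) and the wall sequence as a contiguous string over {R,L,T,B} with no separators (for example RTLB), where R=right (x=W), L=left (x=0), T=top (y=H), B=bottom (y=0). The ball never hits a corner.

Final position: (0,4)
Wall sequence: TLBRTBL

1. t=2 → T at (1,7); v=(-1,-1)
2. t=1 → L at (0,6); v=(1,-1)
3. t=6 → B at (6,0); v=(1,1)
4. t=6 → R at (12,6); v=(-1,1)
5. t=1 → T at (11,7); v=(-1,-1)
6. t=7 → B at (4,0); v=(-1,1)
7. t=4 → L at (0,4); v=(1,1)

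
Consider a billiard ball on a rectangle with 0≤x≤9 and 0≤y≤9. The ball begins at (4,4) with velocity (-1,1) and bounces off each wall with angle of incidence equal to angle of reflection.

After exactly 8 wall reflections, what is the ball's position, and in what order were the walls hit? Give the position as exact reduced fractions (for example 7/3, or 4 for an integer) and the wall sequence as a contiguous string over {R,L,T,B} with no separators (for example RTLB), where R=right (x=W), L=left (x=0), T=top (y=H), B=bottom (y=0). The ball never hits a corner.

1. t=4 → L at (0,8); v=(1,1)
2. t=1 → T at (1,9); v=(1,-1)
3. t=8 → R at (9,1); v=(-1,-1)
4. t=1 → B at (8,0); v=(-1,1)
5. t=8 → L at (0,8); v=(1,1)
6. t=1 → T at (1,9); v=(1,-1)
7. t=8 → R at (9,1); v=(-1,-1)
8. t=1 → B at (8,0); v=(-1,1)

Final position: (8,0)
Wall sequence: LTRBLTRB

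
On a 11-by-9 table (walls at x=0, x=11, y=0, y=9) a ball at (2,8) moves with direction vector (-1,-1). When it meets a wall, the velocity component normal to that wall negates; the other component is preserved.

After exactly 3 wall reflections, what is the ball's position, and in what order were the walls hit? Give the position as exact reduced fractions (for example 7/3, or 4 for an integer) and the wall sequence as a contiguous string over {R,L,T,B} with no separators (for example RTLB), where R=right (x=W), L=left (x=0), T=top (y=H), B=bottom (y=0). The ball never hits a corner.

Final position: (11,5)
Wall sequence: LBR

1. t=2 → L at (0,6); v=(1,-1)
2. t=6 → B at (6,0); v=(1,1)
3. t=5 → R at (11,5); v=(-1,1)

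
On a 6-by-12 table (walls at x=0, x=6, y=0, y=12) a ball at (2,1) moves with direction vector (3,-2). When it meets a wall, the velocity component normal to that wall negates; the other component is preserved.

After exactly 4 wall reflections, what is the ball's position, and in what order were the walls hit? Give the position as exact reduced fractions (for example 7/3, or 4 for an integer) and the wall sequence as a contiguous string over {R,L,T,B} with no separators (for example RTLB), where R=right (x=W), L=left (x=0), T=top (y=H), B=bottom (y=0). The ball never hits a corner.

1. t=1/2 → B at (7/2,0); v=(3,2)
2. t=5/6 → R at (6,5/3); v=(-3,2)
3. t=2 → L at (0,17/3); v=(3,2)
4. t=2 → R at (6,29/3); v=(-3,2)

Final position: (6,29/3)
Wall sequence: BRLR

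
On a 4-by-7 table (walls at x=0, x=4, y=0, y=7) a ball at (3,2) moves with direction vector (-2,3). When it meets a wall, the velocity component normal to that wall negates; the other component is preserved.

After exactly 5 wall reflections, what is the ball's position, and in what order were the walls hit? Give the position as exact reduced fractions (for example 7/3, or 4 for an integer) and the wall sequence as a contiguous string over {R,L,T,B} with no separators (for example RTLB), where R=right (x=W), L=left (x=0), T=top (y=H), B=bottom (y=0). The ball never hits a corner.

Final position: (0,9/2)
Wall sequence: LTRBL

1. t=3/2 → L at (0,13/2); v=(2,3)
2. t=1/6 → T at (1/3,7); v=(2,-3)
3. t=11/6 → R at (4,3/2); v=(-2,-3)
4. t=1/2 → B at (3,0); v=(-2,3)
5. t=3/2 → L at (0,9/2); v=(2,3)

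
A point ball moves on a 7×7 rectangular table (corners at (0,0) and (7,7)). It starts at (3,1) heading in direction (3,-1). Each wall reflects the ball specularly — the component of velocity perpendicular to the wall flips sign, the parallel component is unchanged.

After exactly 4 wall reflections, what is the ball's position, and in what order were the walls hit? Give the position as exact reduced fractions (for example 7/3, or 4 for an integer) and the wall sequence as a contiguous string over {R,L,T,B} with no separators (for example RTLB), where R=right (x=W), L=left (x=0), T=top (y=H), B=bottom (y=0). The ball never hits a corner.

Final position: (7,5)
Wall sequence: BRLR

1. t=1 → B at (6,0); v=(3,1)
2. t=1/3 → R at (7,1/3); v=(-3,1)
3. t=7/3 → L at (0,8/3); v=(3,1)
4. t=7/3 → R at (7,5); v=(-3,1)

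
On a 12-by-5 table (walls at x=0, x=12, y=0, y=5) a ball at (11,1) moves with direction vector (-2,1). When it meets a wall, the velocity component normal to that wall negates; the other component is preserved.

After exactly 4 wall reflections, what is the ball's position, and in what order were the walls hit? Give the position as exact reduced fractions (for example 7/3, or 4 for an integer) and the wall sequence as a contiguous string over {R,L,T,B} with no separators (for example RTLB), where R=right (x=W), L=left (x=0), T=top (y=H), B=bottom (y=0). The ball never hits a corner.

Final position: (12,5/2)
Wall sequence: TLBR

1. t=4 → T at (3,5); v=(-2,-1)
2. t=3/2 → L at (0,7/2); v=(2,-1)
3. t=7/2 → B at (7,0); v=(2,1)
4. t=5/2 → R at (12,5/2); v=(-2,1)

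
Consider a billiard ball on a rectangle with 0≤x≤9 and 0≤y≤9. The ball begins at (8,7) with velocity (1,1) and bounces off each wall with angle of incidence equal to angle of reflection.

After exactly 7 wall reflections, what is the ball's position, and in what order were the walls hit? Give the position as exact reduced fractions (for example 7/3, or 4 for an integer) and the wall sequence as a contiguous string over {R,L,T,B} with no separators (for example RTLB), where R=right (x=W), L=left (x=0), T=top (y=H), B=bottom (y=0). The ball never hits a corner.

Final position: (0,1)
Wall sequence: RTLBRTL

1. t=1 → R at (9,8); v=(-1,1)
2. t=1 → T at (8,9); v=(-1,-1)
3. t=8 → L at (0,1); v=(1,-1)
4. t=1 → B at (1,0); v=(1,1)
5. t=8 → R at (9,8); v=(-1,1)
6. t=1 → T at (8,9); v=(-1,-1)
7. t=8 → L at (0,1); v=(1,-1)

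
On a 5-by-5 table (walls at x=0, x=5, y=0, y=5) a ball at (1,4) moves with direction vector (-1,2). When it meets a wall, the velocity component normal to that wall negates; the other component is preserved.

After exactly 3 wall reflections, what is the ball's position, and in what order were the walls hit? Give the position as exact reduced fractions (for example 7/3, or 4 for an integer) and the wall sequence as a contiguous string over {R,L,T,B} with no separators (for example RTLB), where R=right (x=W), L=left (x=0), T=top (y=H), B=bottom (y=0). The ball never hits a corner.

Final position: (2,0)
Wall sequence: TLB

1. t=1/2 → T at (1/2,5); v=(-1,-2)
2. t=1/2 → L at (0,4); v=(1,-2)
3. t=2 → B at (2,0); v=(1,2)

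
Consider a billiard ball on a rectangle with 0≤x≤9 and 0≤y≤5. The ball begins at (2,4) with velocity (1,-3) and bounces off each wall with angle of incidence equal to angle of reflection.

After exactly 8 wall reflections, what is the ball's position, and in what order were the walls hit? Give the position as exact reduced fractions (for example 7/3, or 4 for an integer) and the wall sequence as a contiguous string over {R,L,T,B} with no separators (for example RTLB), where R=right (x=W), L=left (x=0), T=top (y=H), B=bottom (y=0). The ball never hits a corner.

Final position: (14/3,0)
Wall sequence: BTBTRBTB

1. t=4/3 → B at (10/3,0); v=(1,3)
2. t=5/3 → T at (5,5); v=(1,-3)
3. t=5/3 → B at (20/3,0); v=(1,3)
4. t=5/3 → T at (25/3,5); v=(1,-3)
5. t=2/3 → R at (9,3); v=(-1,-3)
6. t=1 → B at (8,0); v=(-1,3)
7. t=5/3 → T at (19/3,5); v=(-1,-3)
8. t=5/3 → B at (14/3,0); v=(-1,3)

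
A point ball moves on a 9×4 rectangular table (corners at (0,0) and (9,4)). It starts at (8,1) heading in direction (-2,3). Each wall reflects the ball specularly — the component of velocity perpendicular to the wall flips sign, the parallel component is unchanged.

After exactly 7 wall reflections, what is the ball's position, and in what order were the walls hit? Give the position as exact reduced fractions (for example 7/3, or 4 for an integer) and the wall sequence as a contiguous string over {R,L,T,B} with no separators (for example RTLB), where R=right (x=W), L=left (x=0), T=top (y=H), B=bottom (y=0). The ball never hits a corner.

Final position: (22/3,0)
Wall sequence: TBTLBTB

1. t=1 → T at (6,4); v=(-2,-3)
2. t=4/3 → B at (10/3,0); v=(-2,3)
3. t=4/3 → T at (2/3,4); v=(-2,-3)
4. t=1/3 → L at (0,3); v=(2,-3)
5. t=1 → B at (2,0); v=(2,3)
6. t=4/3 → T at (14/3,4); v=(2,-3)
7. t=4/3 → B at (22/3,0); v=(2,3)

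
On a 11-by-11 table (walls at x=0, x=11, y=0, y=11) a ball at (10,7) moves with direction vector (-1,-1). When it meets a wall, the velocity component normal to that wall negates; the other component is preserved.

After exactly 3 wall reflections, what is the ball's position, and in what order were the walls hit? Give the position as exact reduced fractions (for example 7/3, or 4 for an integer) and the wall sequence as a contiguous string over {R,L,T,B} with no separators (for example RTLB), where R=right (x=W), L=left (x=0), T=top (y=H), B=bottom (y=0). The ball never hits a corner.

1. t=7 → B at (3,0); v=(-1,1)
2. t=3 → L at (0,3); v=(1,1)
3. t=8 → T at (8,11); v=(1,-1)

Final position: (8,11)
Wall sequence: BLT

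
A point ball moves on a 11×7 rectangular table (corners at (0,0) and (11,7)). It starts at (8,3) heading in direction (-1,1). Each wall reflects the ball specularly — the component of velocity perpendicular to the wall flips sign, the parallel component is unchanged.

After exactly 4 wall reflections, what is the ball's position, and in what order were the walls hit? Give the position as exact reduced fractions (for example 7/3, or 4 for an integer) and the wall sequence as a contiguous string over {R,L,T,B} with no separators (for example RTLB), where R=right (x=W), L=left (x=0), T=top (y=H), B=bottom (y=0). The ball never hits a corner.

Final position: (10,7)
Wall sequence: TLBT

1. t=4 → T at (4,7); v=(-1,-1)
2. t=4 → L at (0,3); v=(1,-1)
3. t=3 → B at (3,0); v=(1,1)
4. t=7 → T at (10,7); v=(1,-1)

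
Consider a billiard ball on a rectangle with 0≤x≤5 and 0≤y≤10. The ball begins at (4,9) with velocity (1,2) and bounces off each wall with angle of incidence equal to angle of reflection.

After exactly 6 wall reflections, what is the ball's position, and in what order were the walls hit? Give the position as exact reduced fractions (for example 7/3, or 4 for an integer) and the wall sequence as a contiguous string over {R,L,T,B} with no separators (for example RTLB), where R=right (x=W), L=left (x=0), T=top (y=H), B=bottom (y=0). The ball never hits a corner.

Final position: (5,9)
Wall sequence: TRBLTR

1. t=1/2 → T at (9/2,10); v=(1,-2)
2. t=1/2 → R at (5,9); v=(-1,-2)
3. t=9/2 → B at (1/2,0); v=(-1,2)
4. t=1/2 → L at (0,1); v=(1,2)
5. t=9/2 → T at (9/2,10); v=(1,-2)
6. t=1/2 → R at (5,9); v=(-1,-2)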